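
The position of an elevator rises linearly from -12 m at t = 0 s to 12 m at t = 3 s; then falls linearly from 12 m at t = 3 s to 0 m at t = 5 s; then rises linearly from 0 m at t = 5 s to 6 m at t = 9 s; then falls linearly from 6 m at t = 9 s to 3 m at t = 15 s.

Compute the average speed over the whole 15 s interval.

Average speed = (total path length)/(elapsed time); on a piecewise-linear x-t graph the path length is Σ|Δx|.
0–3 s: |Δx| = |12 − -12| = 24 m
3–5 s: |Δx| = |0 − 12| = 12 m
5–9 s: |Δx| = |6 − 0| = 6 m
9–15 s: |Δx| = |3 − 6| = 3 m
Total path = 45 m; average speed = 45/15 = 3 m/s.

3 m/s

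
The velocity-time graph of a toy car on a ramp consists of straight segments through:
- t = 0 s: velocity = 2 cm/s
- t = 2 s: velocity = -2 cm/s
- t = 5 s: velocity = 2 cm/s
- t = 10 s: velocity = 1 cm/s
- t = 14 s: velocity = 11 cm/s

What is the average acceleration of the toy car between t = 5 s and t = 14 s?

Average acceleration = Δv/Δt = (11 − 2)/(14 − 5) = 1 cm/s².

1 cm/s²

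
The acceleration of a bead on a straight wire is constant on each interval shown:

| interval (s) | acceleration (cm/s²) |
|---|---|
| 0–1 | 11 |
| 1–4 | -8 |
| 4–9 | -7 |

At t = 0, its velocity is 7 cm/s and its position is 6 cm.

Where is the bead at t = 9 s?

-81 cm

On each constant-a segment, Δv = aΔt and Δx = v₀Δt + ½aΔt²; chain segment to segment.
0–1 s: v starts 7 cm/s; Δx = 7·1 + ½·11·1² = 12.5 cm; v ends 18 cm/s.
1–4 s: v starts 18 cm/s; Δx = 18·3 + ½·-8·3² = 18 cm; v ends -6 cm/s.
4–9 s: v starts -6 cm/s; Δx = -6·5 + ½·-7·5² = -117.5 cm; v ends -41 cm/s.
x(9) = 6 + Σ Δx = -81 cm.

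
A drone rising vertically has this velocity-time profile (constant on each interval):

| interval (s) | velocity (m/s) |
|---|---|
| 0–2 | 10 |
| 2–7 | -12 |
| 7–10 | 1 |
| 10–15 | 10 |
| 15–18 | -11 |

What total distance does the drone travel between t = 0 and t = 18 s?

Distance (not displacement) is the total path length: add the absolute areas under v-t.
0–2 s: |10| × 2 = 20 m
2–7 s: |-12| × 5 = 60 m
7–10 s: |1| × 3 = 3 m
10–15 s: |10| × 5 = 50 m
15–18 s: |-11| × 3 = 33 m
Total distance = 166 m

166 m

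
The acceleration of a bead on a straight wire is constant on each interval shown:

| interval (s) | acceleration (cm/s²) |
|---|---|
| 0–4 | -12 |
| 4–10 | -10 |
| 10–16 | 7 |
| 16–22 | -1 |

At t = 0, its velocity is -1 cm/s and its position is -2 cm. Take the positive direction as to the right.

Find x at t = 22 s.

On each constant-a segment, Δv = aΔt and Δx = v₀Δt + ½aΔt²; chain segment to segment.
0–4 s: v starts -1 cm/s; Δx = -1·4 + ½·-12·4² = -100 cm; v ends -49 cm/s.
4–10 s: v starts -49 cm/s; Δx = -49·6 + ½·-10·6² = -474 cm; v ends -109 cm/s.
10–16 s: v starts -109 cm/s; Δx = -109·6 + ½·7·6² = -528 cm; v ends -67 cm/s.
16–22 s: v starts -67 cm/s; Δx = -67·6 + ½·-1·6² = -420 cm; v ends -73 cm/s.
x(22) = -2 + Σ Δx = -1524 cm.

-1524 cm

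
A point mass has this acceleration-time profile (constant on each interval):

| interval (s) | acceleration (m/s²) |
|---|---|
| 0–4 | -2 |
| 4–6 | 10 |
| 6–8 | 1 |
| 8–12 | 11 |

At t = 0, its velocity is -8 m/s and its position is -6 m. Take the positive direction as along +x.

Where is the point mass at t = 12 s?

On each constant-a segment, Δv = aΔt and Δx = v₀Δt + ½aΔt²; chain segment to segment.
0–4 s: v starts -8 m/s; Δx = -8·4 + ½·-2·4² = -48 m; v ends -16 m/s.
4–6 s: v starts -16 m/s; Δx = -16·2 + ½·10·2² = -12 m; v ends 4 m/s.
6–8 s: v starts 4 m/s; Δx = 4·2 + ½·1·2² = 10 m; v ends 6 m/s.
8–12 s: v starts 6 m/s; Δx = 6·4 + ½·11·4² = 112 m; v ends 50 m/s.
x(12) = -6 + Σ Δx = 56 m.

56 m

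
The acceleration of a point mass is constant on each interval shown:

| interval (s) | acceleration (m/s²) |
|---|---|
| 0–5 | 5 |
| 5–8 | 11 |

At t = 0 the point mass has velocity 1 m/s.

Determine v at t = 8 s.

Δv equals the area under the a-t graph; then v = v₀ + Δv.
0–5 s: 5 × 5 = 25 m/s
5–8 s: 11 × 3 = 33 m/s
Δv = 58 m/s, so v(8) = 1 + (58) = 59 m/s.

59 m/s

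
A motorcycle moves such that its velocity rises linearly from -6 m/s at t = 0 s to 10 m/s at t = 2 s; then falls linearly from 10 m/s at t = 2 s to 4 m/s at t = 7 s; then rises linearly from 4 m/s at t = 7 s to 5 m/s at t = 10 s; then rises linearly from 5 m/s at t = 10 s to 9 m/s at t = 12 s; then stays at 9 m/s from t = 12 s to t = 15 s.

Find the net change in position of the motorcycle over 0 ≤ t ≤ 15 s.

93.5 m

Net displacement equals the area under the velocity-time graph (areas below the axis count negative).
0–2 s: ½(-6 + 10)(2) = 4 m
2–7 s: ½(10 + 4)(5) = 35 m
7–10 s: ½(4 + 5)(3) = 13.5 m
10–12 s: ½(5 + 9)(2) = 14 m
12–15 s: 9 × 3 = 27 m
Net displacement = 93.5 m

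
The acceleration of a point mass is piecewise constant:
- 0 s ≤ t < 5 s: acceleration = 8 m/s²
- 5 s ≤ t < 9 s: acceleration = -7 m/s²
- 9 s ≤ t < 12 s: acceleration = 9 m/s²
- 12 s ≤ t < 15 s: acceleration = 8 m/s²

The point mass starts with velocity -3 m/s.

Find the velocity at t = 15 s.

60 m/s

Δv equals the area under the a-t graph; then v = v₀ + Δv.
0–5 s: 8 × 5 = 40 m/s
5–9 s: -7 × 4 = -28 m/s
9–12 s: 9 × 3 = 27 m/s
12–15 s: 8 × 3 = 24 m/s
Δv = 63 m/s, so v(15) = -3 + (63) = 60 m/s.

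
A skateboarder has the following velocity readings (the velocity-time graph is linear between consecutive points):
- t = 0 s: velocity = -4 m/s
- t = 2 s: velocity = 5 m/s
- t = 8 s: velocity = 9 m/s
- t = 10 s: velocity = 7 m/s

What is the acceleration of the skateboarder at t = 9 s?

-1 m/s²

Acceleration is the slope of the v-t graph on 8–10 s: (7 − 9)/(10 − 8) = -1 m/s².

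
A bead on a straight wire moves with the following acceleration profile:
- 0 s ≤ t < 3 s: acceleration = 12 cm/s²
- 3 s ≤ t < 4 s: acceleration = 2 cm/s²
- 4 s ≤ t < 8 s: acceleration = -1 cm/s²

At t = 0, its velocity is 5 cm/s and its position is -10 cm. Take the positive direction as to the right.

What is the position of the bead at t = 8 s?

On each constant-a segment, Δv = aΔt and Δx = v₀Δt + ½aΔt²; chain segment to segment.
0–3 s: v starts 5 cm/s; Δx = 5·3 + ½·12·3² = 69 cm; v ends 41 cm/s.
3–4 s: v starts 41 cm/s; Δx = 41·1 + ½·2·1² = 42 cm; v ends 43 cm/s.
4–8 s: v starts 43 cm/s; Δx = 43·4 + ½·-1·4² = 164 cm; v ends 39 cm/s.
x(8) = -10 + Σ Δx = 265 cm.

265 cm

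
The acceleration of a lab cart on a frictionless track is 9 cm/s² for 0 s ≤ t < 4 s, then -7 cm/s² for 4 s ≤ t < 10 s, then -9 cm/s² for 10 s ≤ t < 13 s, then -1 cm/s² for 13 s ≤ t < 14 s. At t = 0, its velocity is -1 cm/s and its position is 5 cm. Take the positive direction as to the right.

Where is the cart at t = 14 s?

61 cm

On each constant-a segment, Δv = aΔt and Δx = v₀Δt + ½aΔt²; chain segment to segment.
0–4 s: v starts -1 cm/s; Δx = -1·4 + ½·9·4² = 68 cm; v ends 35 cm/s.
4–10 s: v starts 35 cm/s; Δx = 35·6 + ½·-7·6² = 84 cm; v ends -7 cm/s.
10–13 s: v starts -7 cm/s; Δx = -7·3 + ½·-9·3² = -61.5 cm; v ends -34 cm/s.
13–14 s: v starts -34 cm/s; Δx = -34·1 + ½·-1·1² = -34.5 cm; v ends -35 cm/s.
x(14) = 5 + Σ Δx = 61 cm.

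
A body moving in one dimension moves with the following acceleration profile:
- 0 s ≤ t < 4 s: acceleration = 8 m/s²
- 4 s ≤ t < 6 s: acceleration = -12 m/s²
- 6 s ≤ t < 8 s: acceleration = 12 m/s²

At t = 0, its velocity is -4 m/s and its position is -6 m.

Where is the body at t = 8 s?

106 m

On each constant-a segment, Δv = aΔt and Δx = v₀Δt + ½aΔt²; chain segment to segment.
0–4 s: v starts -4 m/s; Δx = -4·4 + ½·8·4² = 48 m; v ends 28 m/s.
4–6 s: v starts 28 m/s; Δx = 28·2 + ½·-12·2² = 32 m; v ends 4 m/s.
6–8 s: v starts 4 m/s; Δx = 4·2 + ½·12·2² = 32 m; v ends 28 m/s.
x(8) = -6 + Σ Δx = 106 m.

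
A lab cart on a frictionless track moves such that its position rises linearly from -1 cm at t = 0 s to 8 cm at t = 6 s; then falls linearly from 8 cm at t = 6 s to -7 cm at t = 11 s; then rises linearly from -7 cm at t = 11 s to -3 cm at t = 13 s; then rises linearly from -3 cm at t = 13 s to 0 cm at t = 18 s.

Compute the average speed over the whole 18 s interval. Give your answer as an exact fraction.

Average speed = (total path length)/(elapsed time); on a piecewise-linear x-t graph the path length is Σ|Δx|.
0–6 s: |Δx| = |8 − -1| = 9 cm
6–11 s: |Δx| = |-7 − 8| = 15 cm
11–13 s: |Δx| = |-3 − -7| = 4 cm
13–18 s: |Δx| = |0 − -3| = 3 cm
Total path = 31 cm; average speed = 31/18 = 31/18 cm/s.

31/18 cm/s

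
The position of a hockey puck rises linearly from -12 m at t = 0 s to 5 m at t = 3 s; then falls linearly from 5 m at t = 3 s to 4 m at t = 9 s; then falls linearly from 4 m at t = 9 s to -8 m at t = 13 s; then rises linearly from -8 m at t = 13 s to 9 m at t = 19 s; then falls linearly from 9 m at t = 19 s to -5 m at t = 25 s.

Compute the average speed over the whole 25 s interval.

2.44 m/s

Average speed = (total path length)/(elapsed time); on a piecewise-linear x-t graph the path length is Σ|Δx|.
0–3 s: |Δx| = |5 − -12| = 17 m
3–9 s: |Δx| = |4 − 5| = 1 m
9–13 s: |Δx| = |-8 − 4| = 12 m
13–19 s: |Δx| = |9 − -8| = 17 m
19–25 s: |Δx| = |-5 − 9| = 14 m
Total path = 61 m; average speed = 61/25 = 2.44 m/s.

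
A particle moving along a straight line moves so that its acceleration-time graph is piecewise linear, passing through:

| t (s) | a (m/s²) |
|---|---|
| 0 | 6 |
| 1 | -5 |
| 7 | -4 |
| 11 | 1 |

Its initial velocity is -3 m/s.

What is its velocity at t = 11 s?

Δv equals the area under the a-t graph; then v = v₀ + Δv.
0–1 s: ½(6 + -5)(1) = 0.5 m/s
1–7 s: ½(-5 + -4)(6) = -27 m/s
7–11 s: ½(-4 + 1)(4) = -6 m/s
Δv = -32.5 m/s, so v(11) = -3 + (-32.5) = -35.5 m/s.

-35.5 m/s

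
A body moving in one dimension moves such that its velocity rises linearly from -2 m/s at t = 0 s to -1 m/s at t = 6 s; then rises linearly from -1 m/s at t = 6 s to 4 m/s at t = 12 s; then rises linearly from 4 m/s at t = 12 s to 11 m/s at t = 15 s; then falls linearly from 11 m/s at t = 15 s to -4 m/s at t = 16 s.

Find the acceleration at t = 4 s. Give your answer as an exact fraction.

1/6 m/s²

Acceleration is the slope of the v-t graph on 0–6 s: (-1 − -2)/(6 − 0) = 1/6 m/s².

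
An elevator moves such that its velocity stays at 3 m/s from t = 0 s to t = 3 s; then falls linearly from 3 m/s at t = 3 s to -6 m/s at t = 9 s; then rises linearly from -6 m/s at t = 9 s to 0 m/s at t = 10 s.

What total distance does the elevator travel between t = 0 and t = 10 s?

27 m

Total distance travelled is ∫|v| dt — sum the magnitudes of each area piece.
0–3 s: |3| × 3 = 9 m
3–9 s: v = 0 at t = 5 s; triangle areas 3 + 12 = 15 m
9–10 s: |½(-6 + 0)(1)| = 3 m
Total distance = 27 m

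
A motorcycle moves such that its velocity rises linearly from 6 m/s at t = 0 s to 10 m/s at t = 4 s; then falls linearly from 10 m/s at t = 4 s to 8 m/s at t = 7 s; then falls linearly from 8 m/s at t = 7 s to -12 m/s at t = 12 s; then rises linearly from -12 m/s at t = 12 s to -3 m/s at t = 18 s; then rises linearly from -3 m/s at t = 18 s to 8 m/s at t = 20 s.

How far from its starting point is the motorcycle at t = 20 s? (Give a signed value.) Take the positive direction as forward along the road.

9 m

Displacement is the signed area under the v-t curve.
0–4 s: ½(6 + 10)(4) = 32 m
4–7 s: ½(10 + 8)(3) = 27 m
7–12 s: ½(8 + -12)(5) = -10 m
12–18 s: ½(-12 + -3)(6) = -45 m
18–20 s: ½(-3 + 8)(2) = 5 m
Net displacement = 9 m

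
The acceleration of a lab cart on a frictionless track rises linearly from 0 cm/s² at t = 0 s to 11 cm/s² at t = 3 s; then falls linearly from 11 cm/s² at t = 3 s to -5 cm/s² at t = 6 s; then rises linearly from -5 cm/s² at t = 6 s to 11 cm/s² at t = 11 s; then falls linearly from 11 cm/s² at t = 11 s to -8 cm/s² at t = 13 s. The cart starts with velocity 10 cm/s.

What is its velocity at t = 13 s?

Δv equals the area under the a-t graph; then v = v₀ + Δv.
0–3 s: ½(0 + 11)(3) = 16.5 cm/s
3–6 s: ½(11 + -5)(3) = 9 cm/s
6–11 s: ½(-5 + 11)(5) = 15 cm/s
11–13 s: ½(11 + -8)(2) = 3 cm/s
Δv = 43.5 cm/s, so v(13) = 10 + (43.5) = 53.5 cm/s.

53.5 cm/s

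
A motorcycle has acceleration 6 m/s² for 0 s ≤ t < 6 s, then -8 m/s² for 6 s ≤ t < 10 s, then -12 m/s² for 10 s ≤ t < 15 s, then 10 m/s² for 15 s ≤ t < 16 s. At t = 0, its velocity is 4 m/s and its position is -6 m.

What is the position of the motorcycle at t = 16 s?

On each constant-a segment, Δv = aΔt and Δx = v₀Δt + ½aΔt²; chain segment to segment.
0–6 s: v starts 4 m/s; Δx = 4·6 + ½·6·6² = 132 m; v ends 40 m/s.
6–10 s: v starts 40 m/s; Δx = 40·4 + ½·-8·4² = 96 m; v ends 8 m/s.
10–15 s: v starts 8 m/s; Δx = 8·5 + ½·-12·5² = -110 m; v ends -52 m/s.
15–16 s: v starts -52 m/s; Δx = -52·1 + ½·10·1² = -47 m; v ends -42 m/s.
x(16) = -6 + Σ Δx = 65 m.

65 m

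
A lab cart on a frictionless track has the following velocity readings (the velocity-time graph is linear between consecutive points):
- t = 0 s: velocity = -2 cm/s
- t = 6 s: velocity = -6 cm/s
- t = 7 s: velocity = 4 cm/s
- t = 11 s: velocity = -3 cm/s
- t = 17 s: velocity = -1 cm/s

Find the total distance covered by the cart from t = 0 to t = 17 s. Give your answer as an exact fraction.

Distance (not displacement) is the total path length: add the absolute areas under v-t.
0–6 s: |½(-2 + -6)(6)| = 24 cm
6–7 s: v = 0 at t = 6.6 s; triangle areas 1.8 + 0.8 = 2.6 cm
7–11 s: v = 0 at t = 65/7 s; triangle areas 32/7 + 18/7 = 50/7 cm
11–17 s: |½(-3 + -1)(6)| = 12 cm
Total distance = 1601/35 cm

1601/35 cm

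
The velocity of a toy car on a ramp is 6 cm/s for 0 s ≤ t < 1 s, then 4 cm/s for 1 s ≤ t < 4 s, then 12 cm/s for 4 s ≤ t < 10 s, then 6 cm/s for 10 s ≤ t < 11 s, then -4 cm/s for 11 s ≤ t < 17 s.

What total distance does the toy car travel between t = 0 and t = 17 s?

120 cm

Total distance travelled is ∫|v| dt — sum the magnitudes of each area piece.
0–1 s: |6| × 1 = 6 cm
1–4 s: |4| × 3 = 12 cm
4–10 s: |12| × 6 = 72 cm
10–11 s: |6| × 1 = 6 cm
11–17 s: |-4| × 6 = 24 cm
Total distance = 120 cm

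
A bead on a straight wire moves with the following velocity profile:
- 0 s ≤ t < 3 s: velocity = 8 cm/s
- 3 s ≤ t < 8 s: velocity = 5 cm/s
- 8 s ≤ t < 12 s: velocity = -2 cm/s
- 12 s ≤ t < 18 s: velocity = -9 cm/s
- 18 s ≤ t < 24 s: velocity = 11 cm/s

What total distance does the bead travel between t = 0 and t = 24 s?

177 cm

Total distance travelled is ∫|v| dt — sum the magnitudes of each area piece.
0–3 s: |8| × 3 = 24 cm
3–8 s: |5| × 5 = 25 cm
8–12 s: |-2| × 4 = 8 cm
12–18 s: |-9| × 6 = 54 cm
18–24 s: |11| × 6 = 66 cm
Total distance = 177 cm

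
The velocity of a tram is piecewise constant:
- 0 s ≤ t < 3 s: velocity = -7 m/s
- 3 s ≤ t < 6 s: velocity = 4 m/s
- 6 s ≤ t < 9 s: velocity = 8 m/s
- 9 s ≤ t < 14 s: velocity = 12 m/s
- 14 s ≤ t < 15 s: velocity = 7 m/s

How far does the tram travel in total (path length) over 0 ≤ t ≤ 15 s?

124 m

Total distance travelled is ∫|v| dt — sum the magnitudes of each area piece.
0–3 s: |-7| × 3 = 21 m
3–6 s: |4| × 3 = 12 m
6–9 s: |8| × 3 = 24 m
9–14 s: |12| × 5 = 60 m
14–15 s: |7| × 1 = 7 m
Total distance = 124 m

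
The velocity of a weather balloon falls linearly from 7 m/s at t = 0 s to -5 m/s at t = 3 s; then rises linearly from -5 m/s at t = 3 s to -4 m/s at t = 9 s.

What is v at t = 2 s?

-1 m/s

On 0–3 s the graph is linear from 7 to -5 m/s: v(2) = 7 + (-5 − 7)·(2 − 0)/(3 − 0) = -1 m/s.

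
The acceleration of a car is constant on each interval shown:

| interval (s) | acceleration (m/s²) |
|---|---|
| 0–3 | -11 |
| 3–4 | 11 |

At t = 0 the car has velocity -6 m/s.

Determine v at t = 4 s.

-28 m/s

Δv equals the area under the a-t graph; then v = v₀ + Δv.
0–3 s: -11 × 3 = -33 m/s
3–4 s: 11 × 1 = 11 m/s
Δv = -22 m/s, so v(4) = -6 + (-22) = -28 m/s.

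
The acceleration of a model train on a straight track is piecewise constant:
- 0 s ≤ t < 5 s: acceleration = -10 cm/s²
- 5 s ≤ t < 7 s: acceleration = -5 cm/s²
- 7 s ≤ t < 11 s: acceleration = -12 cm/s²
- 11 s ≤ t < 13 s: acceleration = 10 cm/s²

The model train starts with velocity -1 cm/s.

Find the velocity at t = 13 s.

Δv equals the area under the a-t graph; then v = v₀ + Δv.
0–5 s: -10 × 5 = -50 cm/s
5–7 s: -5 × 2 = -10 cm/s
7–11 s: -12 × 4 = -48 cm/s
11–13 s: 10 × 2 = 20 cm/s
Δv = -88 cm/s, so v(13) = -1 + (-88) = -89 cm/s.

-89 cm/s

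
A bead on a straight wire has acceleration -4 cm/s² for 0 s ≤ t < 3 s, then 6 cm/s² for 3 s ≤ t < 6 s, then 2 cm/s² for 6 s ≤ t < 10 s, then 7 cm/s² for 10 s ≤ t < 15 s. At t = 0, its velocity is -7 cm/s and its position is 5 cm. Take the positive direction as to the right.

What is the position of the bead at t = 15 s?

70.5 cm

On each constant-a segment, Δv = aΔt and Δx = v₀Δt + ½aΔt²; chain segment to segment.
0–3 s: v starts -7 cm/s; Δx = -7·3 + ½·-4·3² = -39 cm; v ends -19 cm/s.
3–6 s: v starts -19 cm/s; Δx = -19·3 + ½·6·3² = -30 cm; v ends -1 cm/s.
6–10 s: v starts -1 cm/s; Δx = -1·4 + ½·2·4² = 12 cm; v ends 7 cm/s.
10–15 s: v starts 7 cm/s; Δx = 7·5 + ½·7·5² = 122.5 cm; v ends 42 cm/s.
x(15) = 5 + Σ Δx = 70.5 cm.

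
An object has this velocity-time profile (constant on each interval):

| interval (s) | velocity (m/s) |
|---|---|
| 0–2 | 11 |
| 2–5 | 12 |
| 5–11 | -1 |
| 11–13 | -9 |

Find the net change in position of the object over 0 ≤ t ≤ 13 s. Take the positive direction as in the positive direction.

Net displacement equals the area under the velocity-time graph (areas below the axis count negative).
0–2 s: 11 × 2 = 22 m
2–5 s: 12 × 3 = 36 m
5–11 s: -1 × 6 = -6 m
11–13 s: -9 × 2 = -18 m
Net displacement = 34 m

34 m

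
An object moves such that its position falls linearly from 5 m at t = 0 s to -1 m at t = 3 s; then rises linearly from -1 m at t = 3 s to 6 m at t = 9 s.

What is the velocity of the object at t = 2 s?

-2 m/s

Velocity is the slope of the x-t graph on 0–3 s: (-1 − 5)/(3 − 0) = -2 m/s.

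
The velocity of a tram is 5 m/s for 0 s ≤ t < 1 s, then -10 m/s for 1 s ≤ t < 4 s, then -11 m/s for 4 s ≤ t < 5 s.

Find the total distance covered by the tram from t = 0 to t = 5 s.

Distance (not displacement) is the total path length: add the absolute areas under v-t.
0–1 s: |5| × 1 = 5 m
1–4 s: |-10| × 3 = 30 m
4–5 s: |-11| × 1 = 11 m
Total distance = 46 m

46 m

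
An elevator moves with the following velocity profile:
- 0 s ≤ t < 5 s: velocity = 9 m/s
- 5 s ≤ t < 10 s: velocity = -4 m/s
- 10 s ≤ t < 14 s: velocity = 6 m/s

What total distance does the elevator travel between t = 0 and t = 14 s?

89 m

Total distance travelled is ∫|v| dt — sum the magnitudes of each area piece.
0–5 s: |9| × 5 = 45 m
5–10 s: |-4| × 5 = 20 m
10–14 s: |6| × 4 = 24 m
Total distance = 89 m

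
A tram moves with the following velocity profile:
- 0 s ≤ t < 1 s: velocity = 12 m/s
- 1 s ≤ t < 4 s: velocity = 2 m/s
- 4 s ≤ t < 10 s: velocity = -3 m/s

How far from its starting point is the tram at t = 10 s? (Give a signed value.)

Net displacement equals the area under the velocity-time graph (areas below the axis count negative).
0–1 s: 12 × 1 = 12 m
1–4 s: 2 × 3 = 6 m
4–10 s: -3 × 6 = -18 m
Net displacement = 0 m

0 m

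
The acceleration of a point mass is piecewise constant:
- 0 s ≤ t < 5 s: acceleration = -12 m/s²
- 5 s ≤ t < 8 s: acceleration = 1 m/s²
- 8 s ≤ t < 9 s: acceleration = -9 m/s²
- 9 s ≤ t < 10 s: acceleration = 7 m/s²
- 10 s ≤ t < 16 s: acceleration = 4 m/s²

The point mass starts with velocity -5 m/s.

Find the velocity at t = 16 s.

Δv equals the area under the a-t graph; then v = v₀ + Δv.
0–5 s: -12 × 5 = -60 m/s
5–8 s: 1 × 3 = 3 m/s
8–9 s: -9 × 1 = -9 m/s
9–10 s: 7 × 1 = 7 m/s
10–16 s: 4 × 6 = 24 m/s
Δv = -35 m/s, so v(16) = -5 + (-35) = -40 m/s.

-40 m/s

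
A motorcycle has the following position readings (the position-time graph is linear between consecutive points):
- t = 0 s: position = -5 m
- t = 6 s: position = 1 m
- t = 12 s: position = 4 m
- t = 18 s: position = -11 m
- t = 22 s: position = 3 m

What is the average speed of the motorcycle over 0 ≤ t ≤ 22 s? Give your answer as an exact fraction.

Average speed = (total path length)/(elapsed time); on a piecewise-linear x-t graph the path length is Σ|Δx|.
0–6 s: |Δx| = |1 − -5| = 6 m
6–12 s: |Δx| = |4 − 1| = 3 m
12–18 s: |Δx| = |-11 − 4| = 15 m
18–22 s: |Δx| = |3 − -11| = 14 m
Total path = 38 m; average speed = 38/22 = 19/11 m/s.

19/11 m/s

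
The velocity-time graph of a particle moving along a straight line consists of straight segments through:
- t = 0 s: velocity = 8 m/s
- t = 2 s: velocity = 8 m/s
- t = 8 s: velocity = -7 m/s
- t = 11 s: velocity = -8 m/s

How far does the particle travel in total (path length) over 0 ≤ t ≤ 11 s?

61.1 m

Distance (not displacement) is the total path length: add the absolute areas under v-t.
0–2 s: |8| × 2 = 16 m
2–8 s: v = 0 at t = 5.2 s; triangle areas 12.8 + 9.8 = 22.6 m
8–11 s: |½(-7 + -8)(3)| = 22.5 m
Total distance = 61.1 m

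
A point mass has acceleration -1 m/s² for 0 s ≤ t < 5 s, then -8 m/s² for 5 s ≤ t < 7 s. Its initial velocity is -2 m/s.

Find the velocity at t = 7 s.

Δv equals the area under the a-t graph; then v = v₀ + Δv.
0–5 s: -1 × 5 = -5 m/s
5–7 s: -8 × 2 = -16 m/s
Δv = -21 m/s, so v(7) = -2 + (-21) = -23 m/s.

-23 m/s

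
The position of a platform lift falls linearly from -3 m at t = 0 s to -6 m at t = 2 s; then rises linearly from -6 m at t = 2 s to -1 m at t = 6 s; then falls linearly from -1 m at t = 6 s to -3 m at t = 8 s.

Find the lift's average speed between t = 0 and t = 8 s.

Average speed = (total path length)/(elapsed time); on a piecewise-linear x-t graph the path length is Σ|Δx|.
0–2 s: |Δx| = |-6 − -3| = 3 m
2–6 s: |Δx| = |-1 − -6| = 5 m
6–8 s: |Δx| = |-3 − -1| = 2 m
Total path = 10 m; average speed = 10/8 = 1.25 m/s.

1.25 m/s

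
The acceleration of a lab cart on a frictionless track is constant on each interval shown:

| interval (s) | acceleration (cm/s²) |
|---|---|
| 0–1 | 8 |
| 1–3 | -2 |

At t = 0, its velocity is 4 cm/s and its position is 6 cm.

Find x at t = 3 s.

34 cm

On each constant-a segment, Δv = aΔt and Δx = v₀Δt + ½aΔt²; chain segment to segment.
0–1 s: v starts 4 cm/s; Δx = 4·1 + ½·8·1² = 8 cm; v ends 12 cm/s.
1–3 s: v starts 12 cm/s; Δx = 12·2 + ½·-2·2² = 20 cm; v ends 8 cm/s.
x(3) = 6 + Σ Δx = 34 cm.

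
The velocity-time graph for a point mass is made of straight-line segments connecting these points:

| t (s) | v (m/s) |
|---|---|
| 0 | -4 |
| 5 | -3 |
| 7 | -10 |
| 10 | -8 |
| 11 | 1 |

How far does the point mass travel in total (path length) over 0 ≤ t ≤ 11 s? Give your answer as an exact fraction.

Distance (not displacement) is the total path length: add the absolute areas under v-t.
0–5 s: |½(-4 + -3)(5)| = 17.5 m
5–7 s: |½(-3 + -10)(2)| = 13 m
7–10 s: |½(-10 + -8)(3)| = 27 m
10–11 s: v = 0 at t = 98/9 s; triangle areas 32/9 + 1/18 = 65/18 m
Total distance = 550/9 m

550/9 m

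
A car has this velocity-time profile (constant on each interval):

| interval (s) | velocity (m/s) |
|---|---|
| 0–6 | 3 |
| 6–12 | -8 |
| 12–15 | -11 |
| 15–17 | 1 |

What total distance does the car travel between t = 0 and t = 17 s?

Total distance travelled is ∫|v| dt — sum the magnitudes of each area piece.
0–6 s: |3| × 6 = 18 m
6–12 s: |-8| × 6 = 48 m
12–15 s: |-11| × 3 = 33 m
15–17 s: |1| × 2 = 2 m
Total distance = 101 m

101 m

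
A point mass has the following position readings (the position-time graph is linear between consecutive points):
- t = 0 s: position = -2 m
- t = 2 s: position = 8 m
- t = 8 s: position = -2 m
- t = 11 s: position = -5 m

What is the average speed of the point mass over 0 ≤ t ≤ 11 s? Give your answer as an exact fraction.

23/11 m/s

Average speed = (total path length)/(elapsed time); on a piecewise-linear x-t graph the path length is Σ|Δx|.
0–2 s: |Δx| = |8 − -2| = 10 m
2–8 s: |Δx| = |-2 − 8| = 10 m
8–11 s: |Δx| = |-5 − -2| = 3 m
Total path = 23 m; average speed = 23/11 = 23/11 m/s.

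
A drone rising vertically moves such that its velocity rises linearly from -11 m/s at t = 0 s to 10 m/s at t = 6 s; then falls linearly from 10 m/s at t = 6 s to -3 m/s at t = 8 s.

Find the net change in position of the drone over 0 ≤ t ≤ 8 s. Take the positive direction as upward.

Net displacement equals the area under the velocity-time graph (areas below the axis count negative).
0–6 s: ½(-11 + 10)(6) = -3 m
6–8 s: ½(10 + -3)(2) = 7 m
Net displacement = 4 m

4 m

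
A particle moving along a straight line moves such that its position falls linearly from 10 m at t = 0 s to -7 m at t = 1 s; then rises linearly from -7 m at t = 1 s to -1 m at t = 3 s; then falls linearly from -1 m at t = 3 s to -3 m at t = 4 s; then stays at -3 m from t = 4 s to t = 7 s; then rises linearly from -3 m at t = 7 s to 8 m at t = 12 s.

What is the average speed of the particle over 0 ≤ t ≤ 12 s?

3 m/s

Average speed = (total path length)/(elapsed time); on a piecewise-linear x-t graph the path length is Σ|Δx|.
0–1 s: |Δx| = |-7 − 10| = 17 m
1–3 s: |Δx| = |-1 − -7| = 6 m
3–4 s: |Δx| = |-3 − -1| = 2 m
4–7 s: |Δx| = |-3 − -3| = 0 m
7–12 s: |Δx| = |8 − -3| = 11 m
Total path = 36 m; average speed = 36/12 = 3 m/s.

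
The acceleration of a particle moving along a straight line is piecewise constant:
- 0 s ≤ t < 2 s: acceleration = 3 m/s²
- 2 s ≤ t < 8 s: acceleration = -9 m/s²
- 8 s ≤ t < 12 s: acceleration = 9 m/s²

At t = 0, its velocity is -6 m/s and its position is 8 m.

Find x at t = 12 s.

-304 m

On each constant-a segment, Δv = aΔt and Δx = v₀Δt + ½aΔt²; chain segment to segment.
0–2 s: v starts -6 m/s; Δx = -6·2 + ½·3·2² = -6 m; v ends 0 m/s.
2–8 s: v starts 0 m/s; Δx = 0·6 + ½·-9·6² = -162 m; v ends -54 m/s.
8–12 s: v starts -54 m/s; Δx = -54·4 + ½·9·4² = -144 m; v ends -18 m/s.
x(12) = 8 + Σ Δx = -304 m.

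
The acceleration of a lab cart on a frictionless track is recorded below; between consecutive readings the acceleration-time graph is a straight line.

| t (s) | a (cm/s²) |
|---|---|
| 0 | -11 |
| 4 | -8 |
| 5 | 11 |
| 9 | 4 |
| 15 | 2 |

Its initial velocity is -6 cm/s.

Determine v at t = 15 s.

5.5 cm/s

Δv equals the area under the a-t graph; then v = v₀ + Δv.
0–4 s: ½(-11 + -8)(4) = -38 cm/s
4–5 s: ½(-8 + 11)(1) = 1.5 cm/s
5–9 s: ½(11 + 4)(4) = 30 cm/s
9–15 s: ½(4 + 2)(6) = 18 cm/s
Δv = 11.5 cm/s, so v(15) = -6 + (11.5) = 5.5 cm/s.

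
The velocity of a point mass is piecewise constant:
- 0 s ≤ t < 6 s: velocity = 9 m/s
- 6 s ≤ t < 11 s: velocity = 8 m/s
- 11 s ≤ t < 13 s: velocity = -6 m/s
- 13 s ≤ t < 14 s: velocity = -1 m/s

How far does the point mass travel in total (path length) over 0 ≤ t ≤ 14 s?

Distance (not displacement) is the total path length: add the absolute areas under v-t.
0–6 s: |9| × 6 = 54 m
6–11 s: |8| × 5 = 40 m
11–13 s: |-6| × 2 = 12 m
13–14 s: |-1| × 1 = 1 m
Total distance = 107 m

107 m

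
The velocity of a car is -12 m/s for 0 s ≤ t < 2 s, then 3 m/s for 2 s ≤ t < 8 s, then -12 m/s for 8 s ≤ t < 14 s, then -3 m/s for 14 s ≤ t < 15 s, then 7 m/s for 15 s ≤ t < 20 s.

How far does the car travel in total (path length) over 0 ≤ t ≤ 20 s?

152 m

Total distance travelled is ∫|v| dt — sum the magnitudes of each area piece.
0–2 s: |-12| × 2 = 24 m
2–8 s: |3| × 6 = 18 m
8–14 s: |-12| × 6 = 72 m
14–15 s: |-3| × 1 = 3 m
15–20 s: |7| × 5 = 35 m
Total distance = 152 m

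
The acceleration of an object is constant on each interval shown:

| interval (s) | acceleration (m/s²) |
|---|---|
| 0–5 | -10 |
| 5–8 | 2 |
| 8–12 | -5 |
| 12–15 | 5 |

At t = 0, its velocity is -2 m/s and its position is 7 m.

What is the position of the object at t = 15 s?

-674.5 m

On each constant-a segment, Δv = aΔt and Δx = v₀Δt + ½aΔt²; chain segment to segment.
0–5 s: v starts -2 m/s; Δx = -2·5 + ½·-10·5² = -135 m; v ends -52 m/s.
5–8 s: v starts -52 m/s; Δx = -52·3 + ½·2·3² = -147 m; v ends -46 m/s.
8–12 s: v starts -46 m/s; Δx = -46·4 + ½·-5·4² = -224 m; v ends -66 m/s.
12–15 s: v starts -66 m/s; Δx = -66·3 + ½·5·3² = -175.5 m; v ends -51 m/s.
x(15) = 7 + Σ Δx = -674.5 m.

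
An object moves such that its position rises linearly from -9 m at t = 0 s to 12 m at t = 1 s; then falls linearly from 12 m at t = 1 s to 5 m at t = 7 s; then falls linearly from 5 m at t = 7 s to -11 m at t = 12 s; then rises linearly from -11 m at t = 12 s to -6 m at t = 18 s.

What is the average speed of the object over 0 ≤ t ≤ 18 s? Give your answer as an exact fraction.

Average speed = (total path length)/(elapsed time); on a piecewise-linear x-t graph the path length is Σ|Δx|.
0–1 s: |Δx| = |12 − -9| = 21 m
1–7 s: |Δx| = |5 − 12| = 7 m
7–12 s: |Δx| = |-11 − 5| = 16 m
12–18 s: |Δx| = |-6 − -11| = 5 m
Total path = 49 m; average speed = 49/18 = 49/18 m/s.

49/18 m/s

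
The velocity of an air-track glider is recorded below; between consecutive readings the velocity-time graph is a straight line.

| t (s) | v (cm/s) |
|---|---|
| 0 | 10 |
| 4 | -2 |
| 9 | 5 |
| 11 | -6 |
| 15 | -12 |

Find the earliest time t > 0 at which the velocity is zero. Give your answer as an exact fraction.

t = 10/3 s

v changes sign on 0–4 s (from 10 to -2); the graph is linear there, so v = 0 at t = 0 + (-10)·(4 − 0)/(-2 − 10) = 10/3 s.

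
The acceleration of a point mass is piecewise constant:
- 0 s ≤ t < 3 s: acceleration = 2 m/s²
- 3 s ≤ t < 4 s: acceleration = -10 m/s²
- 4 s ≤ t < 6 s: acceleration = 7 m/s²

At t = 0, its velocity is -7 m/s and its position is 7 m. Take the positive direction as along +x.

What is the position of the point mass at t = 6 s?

-19 m

On each constant-a segment, Δv = aΔt and Δx = v₀Δt + ½aΔt²; chain segment to segment.
0–3 s: v starts -7 m/s; Δx = -7·3 + ½·2·3² = -12 m; v ends -1 m/s.
3–4 s: v starts -1 m/s; Δx = -1·1 + ½·-10·1² = -6 m; v ends -11 m/s.
4–6 s: v starts -11 m/s; Δx = -11·2 + ½·7·2² = -8 m; v ends 3 m/s.
x(6) = 7 + Σ Δx = -19 m.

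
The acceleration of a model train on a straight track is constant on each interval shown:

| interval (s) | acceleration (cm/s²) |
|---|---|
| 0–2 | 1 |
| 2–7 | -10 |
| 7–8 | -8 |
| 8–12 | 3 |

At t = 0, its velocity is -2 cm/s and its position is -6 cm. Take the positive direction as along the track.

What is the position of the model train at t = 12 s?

-395 cm

On each constant-a segment, Δv = aΔt and Δx = v₀Δt + ½aΔt²; chain segment to segment.
0–2 s: v starts -2 cm/s; Δx = -2·2 + ½·1·2² = -2 cm; v ends 0 cm/s.
2–7 s: v starts 0 cm/s; Δx = 0·5 + ½·-10·5² = -125 cm; v ends -50 cm/s.
7–8 s: v starts -50 cm/s; Δx = -50·1 + ½·-8·1² = -54 cm; v ends -58 cm/s.
8–12 s: v starts -58 cm/s; Δx = -58·4 + ½·3·4² = -208 cm; v ends -46 cm/s.
x(12) = -6 + Σ Δx = -395 cm.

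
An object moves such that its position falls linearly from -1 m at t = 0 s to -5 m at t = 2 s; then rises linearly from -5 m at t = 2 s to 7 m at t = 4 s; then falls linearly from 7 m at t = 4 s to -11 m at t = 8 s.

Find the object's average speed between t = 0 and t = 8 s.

Average speed = (total path length)/(elapsed time); on a piecewise-linear x-t graph the path length is Σ|Δx|.
0–2 s: |Δx| = |-5 − -1| = 4 m
2–4 s: |Δx| = |7 − -5| = 12 m
4–8 s: |Δx| = |-11 − 7| = 18 m
Total path = 34 m; average speed = 34/8 = 4.25 m/s.

4.25 m/s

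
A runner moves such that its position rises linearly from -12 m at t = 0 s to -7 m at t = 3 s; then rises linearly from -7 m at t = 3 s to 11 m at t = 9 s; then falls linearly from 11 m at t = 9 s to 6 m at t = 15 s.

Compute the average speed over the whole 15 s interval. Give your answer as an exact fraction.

Average speed = (total path length)/(elapsed time); on a piecewise-linear x-t graph the path length is Σ|Δx|.
0–3 s: |Δx| = |-7 − -12| = 5 m
3–9 s: |Δx| = |11 − -7| = 18 m
9–15 s: |Δx| = |6 − 11| = 5 m
Total path = 28 m; average speed = 28/15 = 28/15 m/s.

28/15 m/s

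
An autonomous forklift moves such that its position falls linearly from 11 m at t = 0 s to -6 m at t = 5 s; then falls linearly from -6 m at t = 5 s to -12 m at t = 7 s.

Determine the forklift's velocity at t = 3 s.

Velocity is the slope of the x-t graph on 0–5 s: (-6 − 11)/(5 − 0) = -3.4 m/s.

-3.4 m/s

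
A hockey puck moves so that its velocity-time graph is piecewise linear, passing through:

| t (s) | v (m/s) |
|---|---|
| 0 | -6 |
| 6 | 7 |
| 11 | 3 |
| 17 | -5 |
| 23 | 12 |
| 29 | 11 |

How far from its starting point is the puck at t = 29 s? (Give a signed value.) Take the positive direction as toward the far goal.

Net displacement equals the area under the velocity-time graph (areas below the axis count negative).
0–6 s: ½(-6 + 7)(6) = 3 m
6–11 s: ½(7 + 3)(5) = 25 m
11–17 s: ½(3 + -5)(6) = -6 m
17–23 s: ½(-5 + 12)(6) = 21 m
23–29 s: ½(12 + 11)(6) = 69 m
Net displacement = 112 m

112 m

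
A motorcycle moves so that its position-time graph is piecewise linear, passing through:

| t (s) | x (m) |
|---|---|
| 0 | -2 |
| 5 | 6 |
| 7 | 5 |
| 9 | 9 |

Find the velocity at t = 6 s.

-0.5 m/s

Velocity is the slope of the x-t graph on 5–7 s: (5 − 6)/(7 − 5) = -0.5 m/s.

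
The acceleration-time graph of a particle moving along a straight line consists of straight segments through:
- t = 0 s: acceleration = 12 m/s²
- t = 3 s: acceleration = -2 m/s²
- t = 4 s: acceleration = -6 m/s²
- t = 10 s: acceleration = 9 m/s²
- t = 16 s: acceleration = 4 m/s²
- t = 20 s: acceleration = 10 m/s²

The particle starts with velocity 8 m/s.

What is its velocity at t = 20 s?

Δv equals the area under the a-t graph; then v = v₀ + Δv.
0–3 s: ½(12 + -2)(3) = 15 m/s
3–4 s: ½(-2 + -6)(1) = -4 m/s
4–10 s: ½(-6 + 9)(6) = 9 m/s
10–16 s: ½(9 + 4)(6) = 39 m/s
16–20 s: ½(4 + 10)(4) = 28 m/s
Δv = 87 m/s, so v(20) = 8 + (87) = 95 m/s.

95 m/s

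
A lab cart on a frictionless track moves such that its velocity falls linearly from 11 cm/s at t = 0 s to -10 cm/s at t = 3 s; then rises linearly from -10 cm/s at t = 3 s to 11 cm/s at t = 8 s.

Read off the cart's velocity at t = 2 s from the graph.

-3 cm/s

On 0–3 s the graph is linear from 11 to -10 cm/s: v(2) = 11 + (-10 − 11)·(2 − 0)/(3 − 0) = -3 cm/s.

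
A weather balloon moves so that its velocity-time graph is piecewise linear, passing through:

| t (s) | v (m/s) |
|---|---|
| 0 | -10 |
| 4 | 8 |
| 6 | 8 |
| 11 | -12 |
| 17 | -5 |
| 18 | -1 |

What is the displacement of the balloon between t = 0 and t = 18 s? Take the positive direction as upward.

-52 m

Net displacement equals the area under the velocity-time graph (areas below the axis count negative).
0–4 s: ½(-10 + 8)(4) = -4 m
4–6 s: 8 × 2 = 16 m
6–11 s: ½(8 + -12)(5) = -10 m
11–17 s: ½(-12 + -5)(6) = -51 m
17–18 s: ½(-5 + -1)(1) = -3 m
Net displacement = -52 m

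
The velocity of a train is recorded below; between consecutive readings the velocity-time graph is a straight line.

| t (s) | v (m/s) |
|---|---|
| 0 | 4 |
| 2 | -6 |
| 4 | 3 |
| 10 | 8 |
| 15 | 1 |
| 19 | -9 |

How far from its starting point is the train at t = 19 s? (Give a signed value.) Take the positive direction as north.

Net displacement equals the area under the velocity-time graph (areas below the axis count negative).
0–2 s: ½(4 + -6)(2) = -2 m
2–4 s: ½(-6 + 3)(2) = -3 m
4–10 s: ½(3 + 8)(6) = 33 m
10–15 s: ½(8 + 1)(5) = 22.5 m
15–19 s: ½(1 + -9)(4) = -16 m
Net displacement = 34.5 m

34.5 m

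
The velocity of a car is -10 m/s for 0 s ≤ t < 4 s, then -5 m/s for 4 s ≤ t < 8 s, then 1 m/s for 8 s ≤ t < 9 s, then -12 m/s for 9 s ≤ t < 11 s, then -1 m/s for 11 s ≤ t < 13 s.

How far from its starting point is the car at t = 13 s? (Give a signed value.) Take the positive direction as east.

Net displacement equals the area under the velocity-time graph (areas below the axis count negative).
0–4 s: -10 × 4 = -40 m
4–8 s: -5 × 4 = -20 m
8–9 s: 1 × 1 = 1 m
9–11 s: -12 × 2 = -24 m
11–13 s: -1 × 2 = -2 m
Net displacement = -85 m

-85 m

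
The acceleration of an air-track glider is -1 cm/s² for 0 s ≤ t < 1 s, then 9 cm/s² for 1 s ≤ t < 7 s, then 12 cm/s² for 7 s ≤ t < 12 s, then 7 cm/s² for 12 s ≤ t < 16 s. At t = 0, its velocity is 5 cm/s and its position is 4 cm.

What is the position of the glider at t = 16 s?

On each constant-a segment, Δv = aΔt and Δx = v₀Δt + ½aΔt²; chain segment to segment.
0–1 s: v starts 5 cm/s; Δx = 5·1 + ½·-1·1² = 4.5 cm; v ends 4 cm/s.
1–7 s: v starts 4 cm/s; Δx = 4·6 + ½·9·6² = 186 cm; v ends 58 cm/s.
7–12 s: v starts 58 cm/s; Δx = 58·5 + ½·12·5² = 440 cm; v ends 118 cm/s.
12–16 s: v starts 118 cm/s; Δx = 118·4 + ½·7·4² = 528 cm; v ends 146 cm/s.
x(16) = 4 + Σ Δx = 1162.5 cm.

1162.5 cm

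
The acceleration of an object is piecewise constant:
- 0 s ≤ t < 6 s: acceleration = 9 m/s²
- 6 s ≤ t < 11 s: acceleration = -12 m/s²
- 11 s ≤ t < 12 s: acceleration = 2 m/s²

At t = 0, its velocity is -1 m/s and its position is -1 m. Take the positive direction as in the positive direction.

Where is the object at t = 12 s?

264 m

On each constant-a segment, Δv = aΔt and Δx = v₀Δt + ½aΔt²; chain segment to segment.
0–6 s: v starts -1 m/s; Δx = -1·6 + ½·9·6² = 156 m; v ends 53 m/s.
6–11 s: v starts 53 m/s; Δx = 53·5 + ½·-12·5² = 115 m; v ends -7 m/s.
11–12 s: v starts -7 m/s; Δx = -7·1 + ½·2·1² = -6 m; v ends -5 m/s.
x(12) = -1 + Σ Δx = 264 m.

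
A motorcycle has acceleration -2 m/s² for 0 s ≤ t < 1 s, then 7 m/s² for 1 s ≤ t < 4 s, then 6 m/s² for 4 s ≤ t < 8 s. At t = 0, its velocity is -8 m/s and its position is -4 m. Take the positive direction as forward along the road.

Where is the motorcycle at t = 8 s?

80.5 m

On each constant-a segment, Δv = aΔt and Δx = v₀Δt + ½aΔt²; chain segment to segment.
0–1 s: v starts -8 m/s; Δx = -8·1 + ½·-2·1² = -9 m; v ends -10 m/s.
1–4 s: v starts -10 m/s; Δx = -10·3 + ½·7·3² = 1.5 m; v ends 11 m/s.
4–8 s: v starts 11 m/s; Δx = 11·4 + ½·6·4² = 92 m; v ends 35 m/s.
x(8) = -4 + Σ Δx = 80.5 m.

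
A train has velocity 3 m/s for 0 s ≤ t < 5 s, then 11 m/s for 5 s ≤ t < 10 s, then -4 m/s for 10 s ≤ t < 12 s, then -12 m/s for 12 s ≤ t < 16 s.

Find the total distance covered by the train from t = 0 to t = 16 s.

126 m

Total distance travelled is ∫|v| dt — sum the magnitudes of each area piece.
0–5 s: |3| × 5 = 15 m
5–10 s: |11| × 5 = 55 m
10–12 s: |-4| × 2 = 8 m
12–16 s: |-12| × 4 = 48 m
Total distance = 126 m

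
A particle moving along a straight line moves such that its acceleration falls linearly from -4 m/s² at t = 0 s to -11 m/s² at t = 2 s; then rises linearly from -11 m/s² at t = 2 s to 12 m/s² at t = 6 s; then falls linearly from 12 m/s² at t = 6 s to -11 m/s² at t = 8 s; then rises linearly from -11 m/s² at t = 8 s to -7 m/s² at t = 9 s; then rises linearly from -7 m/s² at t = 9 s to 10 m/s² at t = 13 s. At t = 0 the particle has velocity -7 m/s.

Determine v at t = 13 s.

Δv equals the area under the a-t graph; then v = v₀ + Δv.
0–2 s: ½(-4 + -11)(2) = -15 m/s
2–6 s: ½(-11 + 12)(4) = 2 m/s
6–8 s: ½(12 + -11)(2) = 1 m/s
8–9 s: ½(-11 + -7)(1) = -9 m/s
9–13 s: ½(-7 + 10)(4) = 6 m/s
Δv = -15 m/s, so v(13) = -7 + (-15) = -22 m/s.

-22 m/s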